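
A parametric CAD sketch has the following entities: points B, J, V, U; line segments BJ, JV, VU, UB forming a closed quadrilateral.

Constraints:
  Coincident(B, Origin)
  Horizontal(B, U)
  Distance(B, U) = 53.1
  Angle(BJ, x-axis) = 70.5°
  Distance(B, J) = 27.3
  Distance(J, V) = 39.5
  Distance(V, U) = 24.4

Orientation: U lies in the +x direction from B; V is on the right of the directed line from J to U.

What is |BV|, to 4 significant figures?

30.98

Checks: |JV| = 39.50 ✓; |VU| = 24.40 ✓.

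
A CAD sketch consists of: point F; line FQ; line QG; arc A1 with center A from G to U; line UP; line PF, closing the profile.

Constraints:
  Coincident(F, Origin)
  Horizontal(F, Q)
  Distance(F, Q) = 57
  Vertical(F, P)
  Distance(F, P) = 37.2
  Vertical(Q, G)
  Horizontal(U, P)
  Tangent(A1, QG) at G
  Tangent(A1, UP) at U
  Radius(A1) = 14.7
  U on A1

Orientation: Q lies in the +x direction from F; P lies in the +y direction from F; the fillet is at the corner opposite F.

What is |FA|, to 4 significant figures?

47.91

F and P share the same x with |FP| = 37.2 and P on the +y side, so P = (0.000, 37.20). The virtual corner opposite F is at (57.00, 37.20). Tangency of A1 to QG means the radius AG is perpendicular to QG and A1 meets UP tangentially, so AU is at right angles to UP, with radius 14.7, so the center A sits 14.7 in from both sides at A = (42.30, 22.50). Then |FA| = |A − F| = 47.91.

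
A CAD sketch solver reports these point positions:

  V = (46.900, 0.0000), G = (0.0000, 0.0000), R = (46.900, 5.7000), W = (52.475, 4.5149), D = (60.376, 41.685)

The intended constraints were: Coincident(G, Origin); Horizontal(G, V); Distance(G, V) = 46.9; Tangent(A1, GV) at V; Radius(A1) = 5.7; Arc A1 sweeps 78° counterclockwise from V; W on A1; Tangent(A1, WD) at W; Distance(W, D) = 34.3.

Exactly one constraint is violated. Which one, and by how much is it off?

Distance(W, D) = 34.3 — off by 3.70.

G = (0.00, 0.00) ✓; G.y = 0.00, V.y = 0.00 ✓; |GV| = 46.90 ✓; ∠(RV, VG) = 90.00° ✓; |RV| = 5.700 ✓; bearing(R→W) − bearing(R→V) = 78.00° ✓; |RW| = 5.700 ✓; ∠(RW, WD) = 90.00° ✓; |WD| = 38.00 ✗.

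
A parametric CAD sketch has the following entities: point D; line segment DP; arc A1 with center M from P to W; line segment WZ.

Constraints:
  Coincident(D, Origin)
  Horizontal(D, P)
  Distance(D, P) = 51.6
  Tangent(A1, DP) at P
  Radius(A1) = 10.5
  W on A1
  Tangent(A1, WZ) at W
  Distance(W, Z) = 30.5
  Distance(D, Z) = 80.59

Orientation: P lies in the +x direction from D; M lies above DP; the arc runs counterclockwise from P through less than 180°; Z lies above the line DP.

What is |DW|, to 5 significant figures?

61.718

D is at the origin; D and P share the same y with |DP| = 51.6 and P on the +x side, so P = (51.600, 0.0000). Tangency of A1 to DP means the radius MP is perpendicular to DP, so M = P + (0, 10.5) = (51.600, 10.500). Since MW ⟂ WZ (tangency), |MZ| = √(10.5² + 30.5²) = 32.257 regardless of where W sits on A1. So Z lies on both circle(D, 80.59) and circle(M, 32.257); the above-DP intersection is Z = (72.601, 34.984). W is the foot of the tangent from Z: W = (61.361, 6.6306).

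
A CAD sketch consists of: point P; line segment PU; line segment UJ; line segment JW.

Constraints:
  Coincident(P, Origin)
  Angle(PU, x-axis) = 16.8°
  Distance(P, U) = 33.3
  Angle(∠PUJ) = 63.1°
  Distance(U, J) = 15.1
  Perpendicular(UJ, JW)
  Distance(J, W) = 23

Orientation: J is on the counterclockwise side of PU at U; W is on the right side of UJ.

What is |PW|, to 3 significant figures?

52.7

∠PUJ = 63.1°, so UJ runs at 16.8° + (180° − 63.1°) = 134° from the x-axis; with |UJ| = 15.1, J = U + 15.1·(cos 134°, sin 134°) = (21.4, 20.5). UJ ⟂ JW; with |JW| = 23.0 on the right of UJ, W = J + 23.0·(0.723, 0.691) = (38.1, 36.4). Then |PW| = |W − P| = 52.7.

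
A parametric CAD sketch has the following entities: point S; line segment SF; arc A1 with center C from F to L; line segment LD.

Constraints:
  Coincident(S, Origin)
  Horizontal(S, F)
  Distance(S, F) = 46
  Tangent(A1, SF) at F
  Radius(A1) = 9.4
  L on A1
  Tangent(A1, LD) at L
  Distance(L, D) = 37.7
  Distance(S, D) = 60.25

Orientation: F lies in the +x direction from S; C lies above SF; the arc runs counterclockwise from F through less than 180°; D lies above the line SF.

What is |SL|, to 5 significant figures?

56.072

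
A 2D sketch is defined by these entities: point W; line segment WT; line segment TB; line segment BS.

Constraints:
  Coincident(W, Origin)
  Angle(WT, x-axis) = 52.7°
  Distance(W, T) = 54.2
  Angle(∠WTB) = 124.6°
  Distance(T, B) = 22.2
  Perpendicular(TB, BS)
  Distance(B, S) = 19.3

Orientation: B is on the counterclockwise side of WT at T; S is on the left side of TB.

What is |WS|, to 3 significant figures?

58.7

W is at the origin; WT runs at 52.7° with length 54.2, so T = 54.2·(cos 52.7°, sin 52.7°) = (32.8, 43.1). ∠WTB = 124.6°, so TB runs at 52.7° + (180° − 124.6°) = 108° from the x-axis; with |TB| = 22.2, B = T + 22.2·(cos 108°, sin 108°) = (25.9, 64.2). TB ⟂ BS; with |BS| = 19.3 on the left of TB, S = B + 19.3·(-0.951, -0.311) = (7.60, 58.2). Then |WS| = |S − W| = 58.7.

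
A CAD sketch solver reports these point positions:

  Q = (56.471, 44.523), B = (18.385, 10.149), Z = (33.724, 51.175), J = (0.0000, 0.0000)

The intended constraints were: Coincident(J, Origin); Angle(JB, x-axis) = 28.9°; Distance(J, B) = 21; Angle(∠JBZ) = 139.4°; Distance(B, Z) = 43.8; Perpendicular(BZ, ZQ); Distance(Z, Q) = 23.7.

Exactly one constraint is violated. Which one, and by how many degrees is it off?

Perpendicular(BZ, ZQ) — off by 4.20°.

J = (0.00, 0.00) ✓; JB at 28.90° ✓; |JB| = 21.00 ✓; ∠JBZ = 139.4° ✓; |BZ| = 43.80 ✓; ∠(BZ, ZQ) = 85.80° ✗; |ZQ| = 23.70 ✓.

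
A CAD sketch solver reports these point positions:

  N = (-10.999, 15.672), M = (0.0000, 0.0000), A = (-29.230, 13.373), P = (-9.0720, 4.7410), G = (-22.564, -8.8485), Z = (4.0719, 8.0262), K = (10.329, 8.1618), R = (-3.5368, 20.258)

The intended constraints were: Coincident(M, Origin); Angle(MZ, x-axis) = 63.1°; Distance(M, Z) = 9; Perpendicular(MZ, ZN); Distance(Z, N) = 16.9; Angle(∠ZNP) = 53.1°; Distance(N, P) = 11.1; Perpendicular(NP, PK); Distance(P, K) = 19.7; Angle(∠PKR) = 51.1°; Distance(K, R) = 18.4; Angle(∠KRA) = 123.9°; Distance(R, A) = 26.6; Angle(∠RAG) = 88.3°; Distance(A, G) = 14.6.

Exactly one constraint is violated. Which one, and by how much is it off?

Distance(A, G) = 14.6 — off by 8.60.

M = (0.00, 0.00) ✓; MZ at 63.10° ✓; |MZ| = 9.000 ✓; ∠(MZ, ZN) = 90.00° ✓; |ZN| = 16.90 ✓; ∠ZNP = 53.10° ✓; |NP| = 11.10 ✓; ∠(NP, PK) = 90.00° ✓; |PK| = 19.70 ✓; ∠PKR = 51.10° ✓; |KR| = 18.40 ✓; ∠KRA = 123.9° ✓; |RA| = 26.60 ✓; ∠RAG = 88.30° ✓; |AG| = 23.20 ✗.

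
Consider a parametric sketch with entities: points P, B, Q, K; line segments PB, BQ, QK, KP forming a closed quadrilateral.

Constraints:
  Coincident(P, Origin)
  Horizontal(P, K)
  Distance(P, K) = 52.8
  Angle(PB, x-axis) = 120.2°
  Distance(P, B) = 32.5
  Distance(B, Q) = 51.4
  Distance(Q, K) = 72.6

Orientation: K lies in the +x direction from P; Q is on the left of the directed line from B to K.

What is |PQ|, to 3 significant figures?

67.6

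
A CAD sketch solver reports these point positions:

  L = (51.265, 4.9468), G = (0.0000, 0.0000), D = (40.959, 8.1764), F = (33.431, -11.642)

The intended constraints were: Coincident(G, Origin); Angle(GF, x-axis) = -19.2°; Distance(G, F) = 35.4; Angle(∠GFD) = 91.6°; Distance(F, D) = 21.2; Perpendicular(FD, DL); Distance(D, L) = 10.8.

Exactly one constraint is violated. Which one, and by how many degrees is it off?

Perpendicular(FD, DL) — off by 3.40°.

G = (0.00, 0.00) ✓; GF at -19.20° ✓; |GF| = 35.40 ✓; ∠GFD = 91.60° ✓; |FD| = 21.20 ✓; ∠(FD, DL) = 86.60° ✗; |DL| = 10.80 ✓.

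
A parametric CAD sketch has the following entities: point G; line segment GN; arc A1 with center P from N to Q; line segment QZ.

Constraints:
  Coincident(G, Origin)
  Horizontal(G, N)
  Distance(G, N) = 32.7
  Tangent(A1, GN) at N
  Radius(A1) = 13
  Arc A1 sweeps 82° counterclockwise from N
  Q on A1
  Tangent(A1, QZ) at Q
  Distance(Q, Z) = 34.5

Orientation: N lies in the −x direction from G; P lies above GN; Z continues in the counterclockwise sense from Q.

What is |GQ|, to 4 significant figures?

22.77

The tangent condition forces PN to be normal to GN, so P = N + (0, 13) = (-32.70, 13.00). On A1, N sits at bearing -90° from P; an 82° counterclockwise sweep puts Q at bearing -8°, so Q = P + 13.0·(cos -8°, sin -8°) = (-19.83, 11.19). Then |GQ| = |Q − G| = 22.77.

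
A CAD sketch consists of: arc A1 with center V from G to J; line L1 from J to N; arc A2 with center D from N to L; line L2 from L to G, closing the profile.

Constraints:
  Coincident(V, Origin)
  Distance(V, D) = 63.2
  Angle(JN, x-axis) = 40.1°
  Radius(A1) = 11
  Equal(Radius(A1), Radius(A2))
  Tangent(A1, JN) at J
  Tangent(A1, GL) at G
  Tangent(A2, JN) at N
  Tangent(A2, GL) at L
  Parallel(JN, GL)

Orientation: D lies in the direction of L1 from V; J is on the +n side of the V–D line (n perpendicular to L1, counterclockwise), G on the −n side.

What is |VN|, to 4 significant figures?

64.15

Tangency of A1 to both parallel lines with radius 11.0 puts J and G at V ± 11.0·n: J = (-7.085, 8.414), G = (7.085, -8.414). Equal radii place N and L the same way about D: N = D + 11.0·n = (41.26, 49.12), L = D − 11.0·n = (55.43, 32.29). Then |VN| = |N − V| = 64.15.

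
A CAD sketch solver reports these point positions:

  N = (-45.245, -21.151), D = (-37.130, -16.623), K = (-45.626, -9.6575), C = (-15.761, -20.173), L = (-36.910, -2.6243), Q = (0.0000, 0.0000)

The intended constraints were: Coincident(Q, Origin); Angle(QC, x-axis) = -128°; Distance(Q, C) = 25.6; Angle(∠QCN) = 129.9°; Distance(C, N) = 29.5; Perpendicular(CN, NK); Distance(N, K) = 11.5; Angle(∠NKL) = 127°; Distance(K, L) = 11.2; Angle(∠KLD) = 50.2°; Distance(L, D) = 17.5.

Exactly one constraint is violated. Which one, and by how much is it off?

Distance(L, D) = 17.5 — off by 3.50.

Q = (0.00, 0.00) ✓; QC at -128.0° ✓; |QC| = 25.60 ✓; ∠QCN = 129.9° ✓; |CN| = 29.50 ✓; ∠(CN, NK) = 90.00° ✓; |NK| = 11.50 ✓; ∠NKL = 127.0° ✓; |KL| = 11.20 ✓; ∠KLD = 50.20° ✓; |LD| = 14.00 ✗.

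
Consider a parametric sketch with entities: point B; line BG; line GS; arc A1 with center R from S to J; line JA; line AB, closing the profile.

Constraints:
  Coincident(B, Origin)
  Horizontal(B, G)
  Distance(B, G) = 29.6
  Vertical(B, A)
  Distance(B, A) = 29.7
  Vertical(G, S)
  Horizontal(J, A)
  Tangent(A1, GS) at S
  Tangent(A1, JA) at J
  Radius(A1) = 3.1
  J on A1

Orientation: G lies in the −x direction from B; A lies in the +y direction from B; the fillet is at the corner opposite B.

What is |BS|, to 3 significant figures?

39.8

The virtual corner opposite B is at (-29.6, 29.7). Since A1 is tangent to GS there, RS ⟂ GS and A1 meets JA tangentially, so RJ is at right angles to JA, with radius 3.1, so the center R sits 3.1 in from both sides at R = (-26.5, 26.6). That places the tangent points at S = (-29.6, 26.6) on GS and J = (-26.5, 29.7) on JA. Then |BS| = |S − B| = 39.8.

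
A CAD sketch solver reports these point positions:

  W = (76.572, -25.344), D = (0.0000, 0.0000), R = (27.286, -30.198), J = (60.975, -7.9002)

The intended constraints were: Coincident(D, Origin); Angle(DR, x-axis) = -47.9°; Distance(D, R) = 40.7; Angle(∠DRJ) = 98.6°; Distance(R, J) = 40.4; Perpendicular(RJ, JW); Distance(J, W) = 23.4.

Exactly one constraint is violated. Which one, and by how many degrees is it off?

Perpendicular(RJ, JW) — off by 8.30°.

D = (0.00, 0.00) ✓; DR at -47.90° ✓; |DR| = 40.70 ✓; ∠DRJ = 98.60° ✓; |RJ| = 40.40 ✓; ∠(RJ, JW) = 81.70° ✗; |JW| = 23.40 ✓.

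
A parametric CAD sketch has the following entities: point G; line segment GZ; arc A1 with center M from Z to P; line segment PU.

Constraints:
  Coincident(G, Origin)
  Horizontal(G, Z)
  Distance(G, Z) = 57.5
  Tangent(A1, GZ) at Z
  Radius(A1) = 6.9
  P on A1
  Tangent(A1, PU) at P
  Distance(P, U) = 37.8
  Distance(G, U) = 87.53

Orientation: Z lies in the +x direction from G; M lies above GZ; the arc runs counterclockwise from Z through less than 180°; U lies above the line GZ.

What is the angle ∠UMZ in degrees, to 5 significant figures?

147.34°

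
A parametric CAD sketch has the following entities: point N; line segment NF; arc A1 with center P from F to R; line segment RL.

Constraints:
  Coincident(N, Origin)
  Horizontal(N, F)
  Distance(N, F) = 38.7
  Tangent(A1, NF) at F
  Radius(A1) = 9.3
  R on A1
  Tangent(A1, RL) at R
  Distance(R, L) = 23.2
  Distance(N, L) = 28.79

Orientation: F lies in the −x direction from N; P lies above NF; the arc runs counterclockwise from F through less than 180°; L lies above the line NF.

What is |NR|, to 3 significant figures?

31.4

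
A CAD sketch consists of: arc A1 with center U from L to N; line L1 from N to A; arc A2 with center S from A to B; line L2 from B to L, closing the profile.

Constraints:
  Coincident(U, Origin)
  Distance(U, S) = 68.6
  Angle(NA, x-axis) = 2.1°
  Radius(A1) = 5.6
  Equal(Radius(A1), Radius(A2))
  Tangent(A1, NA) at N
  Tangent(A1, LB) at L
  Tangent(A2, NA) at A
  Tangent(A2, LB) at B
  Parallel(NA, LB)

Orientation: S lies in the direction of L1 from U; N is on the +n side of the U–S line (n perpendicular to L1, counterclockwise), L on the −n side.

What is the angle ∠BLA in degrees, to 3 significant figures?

9.27°

The slot axis is L1's direction at 2.1°, so u = (cos 2.1°, sin 2.1°) = (0.999, 0.0366) and n = (−sin 2.1°, cos 2.1°) = (-0.0366, 0.999). U is at the origin and S lies 68.6 along u from U, so S = 68.6·u = (68.6, 2.51). Tangency of A1 to both parallel lines with radius 5.6 puts N and L at U ± 5.6·n: N = (-0.205, 5.60), L = (0.205, -5.60). Equal radii place A and B the same way about S: A = S + 5.6·n = (68.3, 8.11), B = S − 5.6·n = (68.8, -3.08). Then cos ∠BLA = LB·LA / (|LB||LA|), giving 9.27°.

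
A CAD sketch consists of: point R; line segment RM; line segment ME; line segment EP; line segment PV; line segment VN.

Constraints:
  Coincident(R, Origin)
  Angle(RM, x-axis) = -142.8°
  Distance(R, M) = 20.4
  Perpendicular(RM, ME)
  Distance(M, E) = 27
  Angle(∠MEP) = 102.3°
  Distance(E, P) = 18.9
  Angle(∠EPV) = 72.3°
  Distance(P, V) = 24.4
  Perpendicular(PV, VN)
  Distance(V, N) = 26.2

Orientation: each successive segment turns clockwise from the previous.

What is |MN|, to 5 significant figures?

13.525

R is at the origin; RM runs at -142.8° with length 20.4, so M = (-16.249, -12.334). RM ⟂ ME, so ME runs at 127.20°; with |ME| = 27.0, E = (-32.573, 9.1725). ∠MEP = 102.3° gives EP at 49.500° from the x-axis; with |EP| = 18.9, P = (-20.299, 23.544). ∠EPV = 72.3° gives PV at -58.200° from the x-axis; with |PV| = 24.4, V = (-7.4411, 2.8068). The perpendicularity gives VN at right angles to PV, so VN runs at -148.20°; with |VN| = 26.2, N = (-29.708, -10.999). Then |MN| = |N − M| = 13.525.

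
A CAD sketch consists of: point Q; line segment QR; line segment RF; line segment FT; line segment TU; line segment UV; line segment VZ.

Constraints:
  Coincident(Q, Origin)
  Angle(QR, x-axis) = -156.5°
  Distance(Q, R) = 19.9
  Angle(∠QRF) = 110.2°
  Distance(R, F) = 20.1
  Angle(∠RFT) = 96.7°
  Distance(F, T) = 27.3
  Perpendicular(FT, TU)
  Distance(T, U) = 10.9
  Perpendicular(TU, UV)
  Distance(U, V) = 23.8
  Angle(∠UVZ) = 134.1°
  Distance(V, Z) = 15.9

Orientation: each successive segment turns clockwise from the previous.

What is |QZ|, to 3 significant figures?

37.4

Q is at the origin; QR runs at -156.5° with length 19.9, so R = (-18.2, -7.94). ∠QRF = 110.2° gives RF at 134° from the x-axis; with |RF| = 20.1, F = (-32.1, 6.60). ∠RFT = 96.7° gives FT at 50.4° from the x-axis; with |FT| = 27.3, T = (-14.7, 27.6). FT ⟂ TU, so TU runs at -39.6°; with |TU| = 10.9, U = (-6.34, 20.7). TU ⟂ UV, so UV runs at -130°; with |UV| = 23.8, V = (-21.5, 2.35). ∠UVZ = 134.1° gives VZ at -176° from the x-axis; with |VZ| = 15.9, Z = (-37.4, 1.10). Then |QZ| = |Z − Q| = 37.4.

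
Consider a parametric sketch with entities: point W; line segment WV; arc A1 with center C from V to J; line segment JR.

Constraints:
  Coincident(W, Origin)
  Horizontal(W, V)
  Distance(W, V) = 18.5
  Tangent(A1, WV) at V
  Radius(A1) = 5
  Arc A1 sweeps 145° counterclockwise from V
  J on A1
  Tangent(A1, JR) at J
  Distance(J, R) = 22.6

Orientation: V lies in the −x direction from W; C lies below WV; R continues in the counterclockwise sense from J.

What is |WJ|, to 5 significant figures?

23.223

W is at the origin; W and V share the same y with |WV| = 18.5 and V on the −x side, so V = (-18.500, 0.0000). The tangent condition forces CV to be normal to WV, so C = V + (0, -5) = (-18.500, -5.0000). On A1, V sits at bearing 90° from C; a 145° counterclockwise sweep puts J at bearing 235°, so J = C + 5.0·(cos 235°, sin 235°) = (-21.368, -9.0958). Then |WJ| = |J − W| = 23.223.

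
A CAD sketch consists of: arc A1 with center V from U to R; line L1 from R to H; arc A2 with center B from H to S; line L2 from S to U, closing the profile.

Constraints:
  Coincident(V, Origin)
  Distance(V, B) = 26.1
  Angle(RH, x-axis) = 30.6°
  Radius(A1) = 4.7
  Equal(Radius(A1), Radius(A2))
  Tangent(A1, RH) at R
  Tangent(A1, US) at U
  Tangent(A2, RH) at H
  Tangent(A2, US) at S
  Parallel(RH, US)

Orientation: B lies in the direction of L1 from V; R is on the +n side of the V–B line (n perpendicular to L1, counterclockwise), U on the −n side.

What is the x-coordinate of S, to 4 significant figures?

24.86

The slot axis is L1's direction at 30.6°, so u = (cos 30.6°, sin 30.6°) = (0.8607, 0.5090) and n = (−sin 30.6°, cos 30.6°) = (-0.5090, 0.8607). V is at the origin and B lies 26.1 along u from V, so B = 26.1·u = (22.47, 13.29). Tangency of A1 to both parallel lines with radius 4.7 puts R and U at V ± 4.7·n: R = (-2.392, 4.045), U = (2.392, -4.045). Equal radii place H and S the same way about B: H = B + 4.7·n = (20.07, 17.33), S = B − 4.7·n = (24.86, 9.240). So S.x = 24.86.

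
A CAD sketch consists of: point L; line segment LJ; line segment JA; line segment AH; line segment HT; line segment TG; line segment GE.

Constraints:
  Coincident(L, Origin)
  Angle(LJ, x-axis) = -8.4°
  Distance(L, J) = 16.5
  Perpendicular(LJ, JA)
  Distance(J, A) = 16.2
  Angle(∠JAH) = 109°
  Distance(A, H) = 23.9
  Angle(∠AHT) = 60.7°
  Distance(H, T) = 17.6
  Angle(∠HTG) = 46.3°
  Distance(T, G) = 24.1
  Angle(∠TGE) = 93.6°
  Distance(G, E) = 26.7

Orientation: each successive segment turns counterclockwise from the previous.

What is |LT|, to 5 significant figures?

7.2888

L is at the origin; LJ runs at -8.4° with length 16.5, so J = (16.323, -2.4104). LJ ⟂ JA, so JA runs at 81.600°; with |JA| = 16.2, A = (18.690, 13.616). ∠JAH = 109.0° gives AH at 152.60° from the x-axis; with |AH| = 23.9, H = (-2.5292, 24.615). ∠AHT = 60.7° gives HT at -88.100° from the x-axis; with |HT| = 17.6, T = (-1.9457, 7.0243). Then |LT| = |T − L| = 7.2888.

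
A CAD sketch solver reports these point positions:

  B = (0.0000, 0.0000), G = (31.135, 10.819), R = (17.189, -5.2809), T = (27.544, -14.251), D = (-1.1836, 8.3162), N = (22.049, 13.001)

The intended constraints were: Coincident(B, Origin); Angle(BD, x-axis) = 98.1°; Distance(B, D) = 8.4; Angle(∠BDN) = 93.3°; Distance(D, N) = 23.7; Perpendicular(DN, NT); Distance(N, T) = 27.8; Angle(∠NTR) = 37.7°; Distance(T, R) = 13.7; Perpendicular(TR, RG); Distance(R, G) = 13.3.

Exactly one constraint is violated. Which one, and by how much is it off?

Distance(R, G) = 13.3 — off by 8.00.

B = (0.00, 0.00) ✓; BD at 98.10° ✓; |BD| = 8.400 ✓; ∠BDN = 93.30° ✓; |DN| = 23.70 ✓; ∠(DN, NT) = 90.00° ✓; |NT| = 27.80 ✓; ∠NTR = 37.70° ✓; |TR| = 13.70 ✓; ∠(TR, RG) = 90.00° ✓; |RG| = 21.30 ✗.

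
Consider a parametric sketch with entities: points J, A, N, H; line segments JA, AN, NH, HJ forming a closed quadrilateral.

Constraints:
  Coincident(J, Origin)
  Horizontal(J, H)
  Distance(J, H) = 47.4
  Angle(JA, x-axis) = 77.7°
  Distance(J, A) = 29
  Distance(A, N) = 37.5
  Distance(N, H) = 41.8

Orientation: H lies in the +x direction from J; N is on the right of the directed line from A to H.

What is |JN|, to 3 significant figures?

11.3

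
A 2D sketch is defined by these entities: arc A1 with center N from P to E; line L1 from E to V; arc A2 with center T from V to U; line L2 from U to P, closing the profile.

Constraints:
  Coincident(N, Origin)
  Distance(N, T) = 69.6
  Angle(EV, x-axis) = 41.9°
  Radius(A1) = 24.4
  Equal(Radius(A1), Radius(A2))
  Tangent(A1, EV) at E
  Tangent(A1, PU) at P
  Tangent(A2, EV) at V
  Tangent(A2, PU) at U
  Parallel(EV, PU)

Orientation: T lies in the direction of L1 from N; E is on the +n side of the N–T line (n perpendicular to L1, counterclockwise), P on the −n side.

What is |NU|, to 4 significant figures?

73.75

The slot axis is L1's direction at 41.9°, so u = (cos 41.9°, sin 41.9°) = (0.7443, 0.6678) and n = (−sin 41.9°, cos 41.9°) = (-0.6678, 0.7443). N is at the origin and T lies 69.6 along u from N, so T = 69.6·u = (51.80, 46.48). Tangency of A1 to both parallel lines with radius 24.4 puts E and P at N ± 24.4·n: E = (-16.30, 18.16), P = (16.30, -18.16). Equal radii place V and U the same way about T: V = T + 24.4·n = (35.51, 64.64), U = T − 24.4·n = (68.10, 28.32). Then |NU| = |U − N| = 73.75.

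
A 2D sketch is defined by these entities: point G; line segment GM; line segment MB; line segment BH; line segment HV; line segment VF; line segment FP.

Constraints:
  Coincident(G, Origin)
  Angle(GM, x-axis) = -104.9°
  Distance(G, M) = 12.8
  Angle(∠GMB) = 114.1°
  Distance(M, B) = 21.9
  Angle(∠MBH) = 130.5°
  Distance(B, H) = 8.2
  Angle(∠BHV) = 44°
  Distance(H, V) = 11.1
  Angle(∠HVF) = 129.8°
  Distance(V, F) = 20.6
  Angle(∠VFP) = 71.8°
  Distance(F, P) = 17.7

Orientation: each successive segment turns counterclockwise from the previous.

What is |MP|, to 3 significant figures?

27.3

∠HVF = 129.8° gives VF at -163° from the x-axis; with |VF| = 20.6, F = (-7.20, -24.5). ∠VFP = 71.8° gives FP at -55.1° from the x-axis; with |FP| = 17.7, P = (2.93, -39.0). Then |MP| = |P − M| = 27.3.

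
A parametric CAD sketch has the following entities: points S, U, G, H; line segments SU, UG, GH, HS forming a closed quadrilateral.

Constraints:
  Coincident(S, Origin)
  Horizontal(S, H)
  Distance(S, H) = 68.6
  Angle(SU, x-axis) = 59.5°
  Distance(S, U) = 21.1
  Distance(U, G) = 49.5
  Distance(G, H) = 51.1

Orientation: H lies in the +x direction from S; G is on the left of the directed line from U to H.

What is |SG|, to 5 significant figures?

69.433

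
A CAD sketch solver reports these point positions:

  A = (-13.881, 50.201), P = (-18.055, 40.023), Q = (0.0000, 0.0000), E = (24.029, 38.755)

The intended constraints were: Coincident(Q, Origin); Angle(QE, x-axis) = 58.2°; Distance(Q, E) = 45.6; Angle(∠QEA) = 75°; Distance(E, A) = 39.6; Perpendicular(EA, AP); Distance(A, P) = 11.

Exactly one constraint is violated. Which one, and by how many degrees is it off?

Perpendicular(EA, AP) — off by 5.50°.

Q = (0.00, 0.00) ✓; QE at 58.20° ✓; |QE| = 45.60 ✓; ∠QEA = 75.00° ✓; |EA| = 39.60 ✓; ∠(EA, AP) = 84.50° ✗; |AP| = 11.00 ✓.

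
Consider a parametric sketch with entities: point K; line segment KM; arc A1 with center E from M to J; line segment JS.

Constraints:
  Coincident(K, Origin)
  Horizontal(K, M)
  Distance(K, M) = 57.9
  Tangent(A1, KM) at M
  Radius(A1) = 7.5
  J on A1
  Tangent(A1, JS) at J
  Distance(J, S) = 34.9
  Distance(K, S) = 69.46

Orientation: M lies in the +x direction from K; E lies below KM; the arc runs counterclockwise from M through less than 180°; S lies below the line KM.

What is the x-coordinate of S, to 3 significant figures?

54.5

K is at the origin; K and M share the same y with |KM| = 57.9 and M on the +x side, so M = (57.9, 0.00). A1 meets KM tangentially, so EM is at right angles to KM, so E = M + (0, -7.5) = (57.9, -7.50). Since EJ ⟂ JS (tangency), |ES| = √(7.5² + 34.9²) = 35.7 regardless of where J sits on A1. So S lies on both circle(K, 69.46) and circle(E, 35.7); the below-KM intersection is S = (54.5, -43.0). J is the foot of the tangent from S: J = (50.5, -8.37).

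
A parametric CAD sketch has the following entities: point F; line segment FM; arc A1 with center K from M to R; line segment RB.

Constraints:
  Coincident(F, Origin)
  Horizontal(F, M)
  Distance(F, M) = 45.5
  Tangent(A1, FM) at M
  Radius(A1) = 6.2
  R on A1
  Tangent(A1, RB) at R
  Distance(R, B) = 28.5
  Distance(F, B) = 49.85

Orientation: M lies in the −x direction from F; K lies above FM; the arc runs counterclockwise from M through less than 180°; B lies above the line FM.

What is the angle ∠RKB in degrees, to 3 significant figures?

77.7°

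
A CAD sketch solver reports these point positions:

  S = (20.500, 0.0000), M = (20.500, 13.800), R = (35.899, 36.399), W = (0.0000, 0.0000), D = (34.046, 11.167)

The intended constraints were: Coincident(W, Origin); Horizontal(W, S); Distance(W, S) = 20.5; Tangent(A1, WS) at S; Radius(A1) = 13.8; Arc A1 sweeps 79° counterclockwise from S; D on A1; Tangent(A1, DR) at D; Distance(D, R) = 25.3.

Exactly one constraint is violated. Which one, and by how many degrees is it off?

Tangent(A1, DR) at D — off by 6.80°.

W = (0.00, 0.00) ✓; W.y = 0.00, S.y = 0.00 ✓; |WS| = 20.50 ✓; ∠(MS, SW) = 90.00° ✓; |MS| = 13.80 ✓; bearing(M→D) − bearing(M→S) = 79.00° ✓; |MD| = 13.80 ✓; ∠(MD, DR) = 83.20° ✗; |DR| = 25.30 ✓.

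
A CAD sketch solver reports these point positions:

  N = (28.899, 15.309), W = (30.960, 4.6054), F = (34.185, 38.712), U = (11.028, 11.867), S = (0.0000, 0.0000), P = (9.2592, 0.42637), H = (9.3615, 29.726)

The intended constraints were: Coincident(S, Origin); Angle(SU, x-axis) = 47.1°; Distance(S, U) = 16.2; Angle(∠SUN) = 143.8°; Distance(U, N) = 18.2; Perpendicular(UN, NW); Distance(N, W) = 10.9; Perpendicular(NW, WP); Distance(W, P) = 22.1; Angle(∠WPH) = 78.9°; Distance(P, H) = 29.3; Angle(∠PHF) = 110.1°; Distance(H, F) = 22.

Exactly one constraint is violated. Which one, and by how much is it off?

Distance(H, F) = 22 — off by 4.40.

S = (0.00, 0.00) ✓; SU at 47.10° ✓; |SU| = 16.20 ✓; ∠SUN = 143.8° ✓; |UN| = 18.20 ✓; ∠(UN, NW) = 90.00° ✓; |NW| = 10.90 ✓; ∠(NW, WP) = 90.00° ✓; |WP| = 22.10 ✓; ∠WPH = 78.90° ✓; |PH| = 29.30 ✓; ∠PHF = 110.1° ✓; |HF| = 26.40 ✗.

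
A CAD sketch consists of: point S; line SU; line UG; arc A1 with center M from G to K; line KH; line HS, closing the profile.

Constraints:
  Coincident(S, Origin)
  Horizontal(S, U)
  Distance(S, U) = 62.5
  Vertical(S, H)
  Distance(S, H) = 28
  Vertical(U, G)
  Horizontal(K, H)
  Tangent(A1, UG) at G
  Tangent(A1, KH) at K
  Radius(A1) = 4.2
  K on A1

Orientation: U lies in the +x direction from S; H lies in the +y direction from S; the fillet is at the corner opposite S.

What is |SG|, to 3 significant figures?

66.9

S is at the origin; S and U share the same y with |SU| = 62.5 and U on the +x side, so U = (62.5, 0.00). S and H share the same x with |SH| = 28.0 and H on the +y side, so H = (0.00, 28.0). The virtual corner opposite S is at (62.5, 28.0). Since A1 is tangent to UG there, MG ⟂ UG and since A1 is tangent to KH there, MK ⟂ KH, with radius 4.2, so the center M sits 4.2 in from both sides at M = (58.3, 23.8). That places the tangent points at G = (62.5, 23.8) on UG and K = (58.3, 28.0) on KH. Then |SG| = |G − S| = 66.9.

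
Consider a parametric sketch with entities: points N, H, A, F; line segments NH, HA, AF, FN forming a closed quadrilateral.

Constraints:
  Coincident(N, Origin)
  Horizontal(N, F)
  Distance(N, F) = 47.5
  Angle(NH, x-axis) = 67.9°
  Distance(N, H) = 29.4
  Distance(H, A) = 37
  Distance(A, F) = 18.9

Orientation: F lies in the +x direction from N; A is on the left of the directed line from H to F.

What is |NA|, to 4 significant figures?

50.76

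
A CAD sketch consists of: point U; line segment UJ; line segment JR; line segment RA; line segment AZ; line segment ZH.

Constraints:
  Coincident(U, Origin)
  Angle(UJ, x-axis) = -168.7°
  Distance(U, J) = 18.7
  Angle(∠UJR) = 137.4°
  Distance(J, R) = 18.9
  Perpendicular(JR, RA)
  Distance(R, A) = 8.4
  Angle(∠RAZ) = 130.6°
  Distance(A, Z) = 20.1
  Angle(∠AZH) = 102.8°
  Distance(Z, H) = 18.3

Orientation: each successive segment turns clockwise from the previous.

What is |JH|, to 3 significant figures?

15.3

U is at the origin; UJ runs at -168.7° with length 18.7, so J = (-18.3, -3.66). ∠UJR = 137.4° gives JR at 149° from the x-axis; with |JR| = 18.9, R = (-34.5, 6.15). The perpendicularity gives RA at right angles to JR, so RA runs at 58.7°; with |RA| = 8.4, A = (-30.1, 13.3). ∠RAZ = 130.6° gives AZ at 9.30° from the x-axis; with |AZ| = 20.1, Z = (-10.3, 16.6). ∠AZH = 102.8° gives ZH at -67.9° from the x-axis; with |ZH| = 18.3, H = (-3.40, -0.375). Then |JH| = |H − J| = 15.3.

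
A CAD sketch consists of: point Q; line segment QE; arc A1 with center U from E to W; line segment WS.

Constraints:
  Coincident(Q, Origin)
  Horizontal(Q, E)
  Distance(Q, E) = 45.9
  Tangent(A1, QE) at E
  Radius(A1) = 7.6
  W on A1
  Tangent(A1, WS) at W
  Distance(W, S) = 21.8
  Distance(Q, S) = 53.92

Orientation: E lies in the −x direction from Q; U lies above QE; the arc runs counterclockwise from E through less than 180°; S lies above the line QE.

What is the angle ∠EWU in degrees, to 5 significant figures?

37.289°

Checks: |UW| = 7.600 ✓; ∠(UW, WS) = 90.00° ✓; |WS| = 21.80 ✓; |QS| = 53.92 ✓.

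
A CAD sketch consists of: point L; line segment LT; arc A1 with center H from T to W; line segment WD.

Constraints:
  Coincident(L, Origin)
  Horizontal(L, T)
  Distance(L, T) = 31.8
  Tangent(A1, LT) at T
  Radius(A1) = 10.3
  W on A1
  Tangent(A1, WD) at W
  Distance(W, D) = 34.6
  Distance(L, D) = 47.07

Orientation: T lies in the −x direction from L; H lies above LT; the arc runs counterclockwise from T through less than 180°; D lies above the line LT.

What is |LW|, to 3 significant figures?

23.4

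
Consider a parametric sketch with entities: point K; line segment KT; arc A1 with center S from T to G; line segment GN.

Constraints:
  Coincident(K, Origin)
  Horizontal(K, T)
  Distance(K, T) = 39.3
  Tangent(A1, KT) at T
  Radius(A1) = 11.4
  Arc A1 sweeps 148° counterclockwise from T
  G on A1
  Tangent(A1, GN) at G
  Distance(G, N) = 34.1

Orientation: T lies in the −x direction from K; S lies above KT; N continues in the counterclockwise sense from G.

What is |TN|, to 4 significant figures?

45.33

K is at the origin; K and T share the same y with |KT| = 39.3 and T on the −x side, so T = (-39.30, 0.000). A1 meets KT tangentially, so ST is at right angles to KT, so S = T + (0, 11.4) = (-39.30, 11.40). On A1, T sits at bearing -90° from S; a 148° counterclockwise sweep puts G at bearing 58°, so G = S + 11.4·(cos 58°, sin 58°) = (-33.26, 21.07). Tangency of A1 to GN means the radius SG is perpendicular to GN, so GN runs along (−sin 58°, cos 58°); with |GN| = 34.1, N = (-62.18, 39.14). Then |TN| = |N − T| = 45.33.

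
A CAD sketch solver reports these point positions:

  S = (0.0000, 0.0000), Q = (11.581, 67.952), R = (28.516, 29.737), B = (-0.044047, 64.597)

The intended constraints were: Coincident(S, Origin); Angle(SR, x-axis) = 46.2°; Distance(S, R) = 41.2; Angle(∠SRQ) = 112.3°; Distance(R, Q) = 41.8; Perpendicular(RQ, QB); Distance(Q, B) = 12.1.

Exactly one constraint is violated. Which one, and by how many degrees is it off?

Perpendicular(RQ, QB) — off by 7.80°.

S = (0.00, 0.00) ✓; SR at 46.20° ✓; |SR| = 41.20 ✓; ∠SRQ = 112.3° ✓; |RQ| = 41.80 ✓; ∠(RQ, QB) = 82.20° ✗; |QB| = 12.10 ✓.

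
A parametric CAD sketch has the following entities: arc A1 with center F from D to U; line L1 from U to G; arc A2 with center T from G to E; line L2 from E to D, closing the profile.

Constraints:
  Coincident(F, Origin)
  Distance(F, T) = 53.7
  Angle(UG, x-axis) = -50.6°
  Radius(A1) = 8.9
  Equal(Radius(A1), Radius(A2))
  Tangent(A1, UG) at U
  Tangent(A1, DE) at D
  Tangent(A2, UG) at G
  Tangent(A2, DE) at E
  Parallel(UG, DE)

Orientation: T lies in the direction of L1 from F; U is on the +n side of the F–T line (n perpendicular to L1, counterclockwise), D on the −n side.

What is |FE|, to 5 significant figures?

54.433

The slot axis is L1's direction at -50.6°, so u = (cos -50.6°, sin -50.6°) = (0.63473, -0.77273) and n = (−sin -50.6°, cos -50.6°) = (0.77273, 0.63473). F is at the origin and T lies 53.7 along u from F, so T = 53.7·u = (34.085, -41.496). Tangency of A1 to both parallel lines with radius 8.9 puts U and D at F ± 8.9·n: U = (6.8773, 5.6491), D = (-6.8773, -5.6491). Equal radii place G and E the same way about T: G = T + 8.9·n = (40.962, -35.847), E = T − 8.9·n = (27.208, -47.145). Then |FE| = |E − F| = 54.433.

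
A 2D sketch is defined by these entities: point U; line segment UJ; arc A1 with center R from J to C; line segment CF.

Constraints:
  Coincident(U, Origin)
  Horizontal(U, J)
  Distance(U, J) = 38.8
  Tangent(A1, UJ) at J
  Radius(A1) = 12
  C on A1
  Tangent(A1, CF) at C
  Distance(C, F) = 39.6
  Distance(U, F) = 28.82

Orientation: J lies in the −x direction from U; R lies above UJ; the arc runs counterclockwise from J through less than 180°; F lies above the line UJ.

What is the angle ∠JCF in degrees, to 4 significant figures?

159.6°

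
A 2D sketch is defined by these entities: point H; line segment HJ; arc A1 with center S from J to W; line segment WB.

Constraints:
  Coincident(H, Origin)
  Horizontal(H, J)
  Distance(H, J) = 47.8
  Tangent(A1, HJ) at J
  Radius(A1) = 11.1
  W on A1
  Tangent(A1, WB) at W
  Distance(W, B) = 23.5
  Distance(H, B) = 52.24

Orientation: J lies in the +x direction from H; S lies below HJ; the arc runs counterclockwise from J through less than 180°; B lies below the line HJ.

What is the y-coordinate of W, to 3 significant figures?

-11.9

H is at the origin; H and J share the same y with |HJ| = 47.8 and J on the +x side, so J = (47.8, 0.00). A1 meets HJ tangentially, so SJ is at right angles to HJ, so S = J + (0, -11.1) = (47.8, -11.1). Since SW ⟂ WB (tangency), |SB| = √(11.1² + 23.5²) = 26.0 regardless of where W sits on A1. So B lies on both circle(H, 52.24) and circle(S, 26.0); the below-HJ intersection is B = (38.5, -35.4). W is the foot of the tangent from B: W = (36.7, -11.9).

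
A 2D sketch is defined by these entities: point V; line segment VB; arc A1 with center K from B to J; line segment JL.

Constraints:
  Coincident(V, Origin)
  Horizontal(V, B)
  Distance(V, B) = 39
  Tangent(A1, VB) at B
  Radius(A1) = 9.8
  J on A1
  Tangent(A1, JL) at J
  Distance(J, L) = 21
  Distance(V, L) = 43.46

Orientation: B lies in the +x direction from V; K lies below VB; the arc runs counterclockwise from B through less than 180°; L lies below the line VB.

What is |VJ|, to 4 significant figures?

30.96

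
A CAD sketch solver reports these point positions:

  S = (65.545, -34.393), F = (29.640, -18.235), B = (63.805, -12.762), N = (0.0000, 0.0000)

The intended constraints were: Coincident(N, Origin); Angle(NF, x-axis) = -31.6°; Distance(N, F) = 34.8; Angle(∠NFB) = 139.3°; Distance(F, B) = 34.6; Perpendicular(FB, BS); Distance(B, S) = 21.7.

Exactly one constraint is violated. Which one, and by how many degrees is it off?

Perpendicular(FB, BS) — off by 4.50°.

N = (0.00, 0.00) ✓; NF at -31.60° ✓; |NF| = 34.80 ✓; ∠NFB = 139.3° ✓; |FB| = 34.60 ✓; ∠(FB, BS) = 94.50° ✗; |BS| = 21.70 ✓.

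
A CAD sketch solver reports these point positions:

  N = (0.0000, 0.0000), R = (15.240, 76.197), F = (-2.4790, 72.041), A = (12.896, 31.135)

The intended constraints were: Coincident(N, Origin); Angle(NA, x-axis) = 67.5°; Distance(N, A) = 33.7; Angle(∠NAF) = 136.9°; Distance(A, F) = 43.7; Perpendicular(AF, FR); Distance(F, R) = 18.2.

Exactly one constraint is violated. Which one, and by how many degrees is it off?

Perpendicular(AF, FR) — off by 7.40°.

N = (0.00, 0.00) ✓; NA at 67.50° ✓; |NA| = 33.70 ✓; ∠NAF = 136.9° ✓; |AF| = 43.70 ✓; ∠(AF, FR) = 97.40° ✗; |FR| = 18.20 ✓.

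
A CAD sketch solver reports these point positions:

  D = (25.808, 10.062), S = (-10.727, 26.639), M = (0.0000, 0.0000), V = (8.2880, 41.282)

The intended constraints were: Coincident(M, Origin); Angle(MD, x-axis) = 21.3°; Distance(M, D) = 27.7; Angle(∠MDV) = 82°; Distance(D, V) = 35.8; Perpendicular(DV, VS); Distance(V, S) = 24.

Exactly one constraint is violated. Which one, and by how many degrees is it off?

Perpendicular(DV, VS) — off by 8.30°.

M = (0.00, 0.00) ✓; MD at 21.30° ✓; |MD| = 27.70 ✓; ∠MDV = 82.00° ✓; |DV| = 35.80 ✓; ∠(DV, VS) = 98.30° ✗; |VS| = 24.00 ✓.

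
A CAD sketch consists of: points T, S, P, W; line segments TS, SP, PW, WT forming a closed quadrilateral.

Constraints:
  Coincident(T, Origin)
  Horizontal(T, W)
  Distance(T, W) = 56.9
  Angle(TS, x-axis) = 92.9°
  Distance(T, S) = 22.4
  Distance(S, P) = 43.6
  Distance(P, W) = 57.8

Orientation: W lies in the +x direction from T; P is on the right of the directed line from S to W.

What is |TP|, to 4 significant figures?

21.25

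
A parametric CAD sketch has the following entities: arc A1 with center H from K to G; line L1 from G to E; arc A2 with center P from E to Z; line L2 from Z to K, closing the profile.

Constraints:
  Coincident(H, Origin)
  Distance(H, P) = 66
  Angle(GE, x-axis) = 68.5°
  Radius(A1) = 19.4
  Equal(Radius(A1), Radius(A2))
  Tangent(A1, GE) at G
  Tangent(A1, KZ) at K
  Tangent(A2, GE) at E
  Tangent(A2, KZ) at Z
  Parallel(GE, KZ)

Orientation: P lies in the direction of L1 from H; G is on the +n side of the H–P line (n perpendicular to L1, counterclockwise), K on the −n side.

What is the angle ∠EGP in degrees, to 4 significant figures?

16.38°

Tangency of A1 to both parallel lines with radius 19.4 puts G and K at H ± 19.4·n: G = (-18.05, 7.110), K = (18.05, -7.110). Equal radii place E and Z the same way about P: E = P + 19.4·n = (6.139, 68.52), Z = P − 19.4·n = (42.24, 54.30). Then cos ∠EGP = GE·GP / (|GE||GP|), giving 16.38°.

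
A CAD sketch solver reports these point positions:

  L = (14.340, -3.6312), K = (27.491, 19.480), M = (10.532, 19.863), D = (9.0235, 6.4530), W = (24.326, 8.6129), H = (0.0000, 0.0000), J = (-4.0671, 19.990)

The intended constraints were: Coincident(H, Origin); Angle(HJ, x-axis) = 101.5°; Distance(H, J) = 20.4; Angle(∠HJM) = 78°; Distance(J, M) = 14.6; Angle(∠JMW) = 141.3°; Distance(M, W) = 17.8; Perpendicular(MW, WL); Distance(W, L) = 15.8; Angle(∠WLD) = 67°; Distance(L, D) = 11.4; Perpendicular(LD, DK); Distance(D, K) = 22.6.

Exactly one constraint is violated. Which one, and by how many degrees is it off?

Perpendicular(LD, DK) — off by 7.40°.

H = (0.00, 0.00) ✓; HJ at 101.5° ✓; |HJ| = 20.40 ✓; ∠HJM = 78.00° ✓; |JM| = 14.60 ✓; ∠JMW = 141.3° ✓; |MW| = 17.80 ✓; ∠(MW, WL) = 90.00° ✓; |WL| = 15.80 ✓; ∠WLD = 67.00° ✓; |LD| = 11.40 ✓; ∠(LD, DK) = 82.60° ✗; |DK| = 22.60 ✓.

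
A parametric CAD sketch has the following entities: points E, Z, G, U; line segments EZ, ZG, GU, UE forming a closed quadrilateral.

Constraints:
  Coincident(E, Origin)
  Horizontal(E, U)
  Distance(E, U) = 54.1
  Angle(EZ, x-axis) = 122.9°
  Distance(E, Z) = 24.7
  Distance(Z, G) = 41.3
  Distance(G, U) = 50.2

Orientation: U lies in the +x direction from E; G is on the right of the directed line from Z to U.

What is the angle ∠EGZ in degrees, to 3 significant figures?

6.33°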